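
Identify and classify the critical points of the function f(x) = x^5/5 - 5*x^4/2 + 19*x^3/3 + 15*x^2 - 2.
f'(x) = x*(x^3 - 10*x^2 + 19*x + 30)

Solve f'(x) = 0:
  Factor: x^4 - 10*x^3 + 19*x^2 + 30*x = x*(x - 6)*(x - 5)*(x + 1) = 0.
  ⇒ x = -1, 0, 5, 6

f''(x) = 4*x^3 - 30*x^2 + 38*x + 30
Second-derivative test at each critical point:
  f''(-1) = -42 < 0 → local maximum
  f''(0) = 30 > 0 → local minimum
  f''(5) = -30 < 0 → local maximum
  f''(6) = 42 > 0 → local minimum

Critical points: x = -1 (local maximum); x = 0 (local minimum); x = 5 (local maximum); x = 6 (local minimum)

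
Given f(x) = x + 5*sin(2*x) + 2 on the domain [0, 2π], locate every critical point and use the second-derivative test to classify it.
f'(x) = 10*cos(2*x) + 1

Solve f'(x) = 0 on [0, 2π]:
  f'(x) = 0 ⇔ cos(2*x) = -1/10, i.e. 2*x = ±arccos(-1/10) + 2nπ; keep the solutions lying in [0, 2π].
  ⇒ x = acos(-1/10)/2 ≈ 0.8355, pi - acos(-1/10)/2 ≈ 2.3061, acos(-1/10)/2 + pi ≈ 3.9771, -acos(-1/10)/2 + 2*pi ≈ 5.4477

f''(x) = -20*sin(2*x)
Second-derivative test at each critical point:
  f''(0.8355) = -19.8997 < 0 → local maximum
  f''(2.3061) = 19.8997 > 0 → local minimum
  f''(3.9771) = -19.8997 < 0 → local maximum
  f''(5.4477) = 19.8997 > 0 → local minimum

Critical points: x = acos(-1/10)/2 ≈ 0.8355 (local maximum); x = pi - acos(-1/10)/2 ≈ 2.3061 (local minimum); x = acos(-1/10)/2 + pi ≈ 3.9771 (local maximum); x = -acos(-1/10)/2 + 2*pi ≈ 5.4477 (local minimum)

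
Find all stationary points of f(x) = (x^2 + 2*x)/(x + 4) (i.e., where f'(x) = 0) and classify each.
f'(x) = (x^2 + 8*x + 8)/(x^2 + 8*x + 16)

Solve f'(x) = 0:
  f'(x) = (x^2 + 8*x + 8)/(x + 4)^2; the denominator is positive wherever f is defined, so f'(x) = 0 ⇔ x^2 + 8*x + 8 = 0.
  x^2 + 8*x + 8 = 0 has no rational roots; quadratic formula: x = (-8 ± √32)/2.
  ⇒ x = -4 - 2*sqrt(2) ≈ -6.8284, -4 + 2*sqrt(2) ≈ -1.1716

f''(x) = 16/(x^3 + 12*x^2 + 48*x + 64)
Second-derivative test at each critical point:
  f''(-6.8284) = -0.7071 < 0 → local maximum
  f''(-1.1716) = 0.7071 > 0 → local minimum

Critical points: x = -4 - 2*sqrt(2) ≈ -6.8284 (local maximum); x = -4 + 2*sqrt(2) ≈ -1.1716 (local minimum)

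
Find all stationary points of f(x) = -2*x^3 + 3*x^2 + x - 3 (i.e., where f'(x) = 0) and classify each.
f'(x) = -6*x^2 + 6*x + 1

Solve f'(x) = 0:
  6*x^2 - 6*x - 1 = 0 has no rational roots; quadratic formula: x = (6 ± √60)/12.
  ⇒ x = 1/2 - sqrt(15)/6 ≈ -0.1455, 1/2 + sqrt(15)/6 ≈ 1.1455

f''(x) = 6 - 12*x
Second-derivative test at each critical point:
  f''(-0.1455) = 7.7460 > 0 → local minimum
  f''(1.1455) = -7.7460 < 0 → local maximum

Critical points: x = 1/2 - sqrt(15)/6 ≈ -0.1455 (local minimum); x = 1/2 + sqrt(15)/6 ≈ 1.1455 (local maximum)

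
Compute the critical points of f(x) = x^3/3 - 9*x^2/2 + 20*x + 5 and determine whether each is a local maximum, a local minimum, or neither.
f'(x) = x^2 - 9*x + 20

Solve f'(x) = 0:
  Factor: x^2 - 9*x + 20 = (x - 5)*(x - 4) = 0.
  ⇒ x = 4, 5

f''(x) = 2*x - 9
Second-derivative test at each critical point:
  f''(4) = -1 < 0 → local maximum
  f''(5) = 1 > 0 → local minimum

Critical points: x = 4 (local maximum); x = 5 (local minimum)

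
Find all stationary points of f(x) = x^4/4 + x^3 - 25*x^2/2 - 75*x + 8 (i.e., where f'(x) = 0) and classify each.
f'(x) = x^3 + 3*x^2 - 25*x - 75

Solve f'(x) = 0:
  Factor: x^3 + 3*x^2 - 25*x - 75 = (x - 5)*(x + 3)*(x + 5) = 0.
  ⇒ x = -5, -3, 5

f''(x) = 3*x^2 + 6*x - 25
Second-derivative test at each critical point:
  f''(-5) = 20 > 0 → local minimum
  f''(-3) = -16 < 0 → local maximum
  f''(5) = 80 > 0 → local minimum

Critical points: x = -5 (local minimum); x = -3 (local maximum); x = 5 (local minimum)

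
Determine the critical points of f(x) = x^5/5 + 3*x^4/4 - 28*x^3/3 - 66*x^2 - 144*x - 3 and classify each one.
f'(x) = x^4 + 3*x^3 - 28*x^2 - 132*x - 144

Solve f'(x) = 0:
  Factor: x^4 + 3*x^3 - 28*x^2 - 132*x - 144 = (x - 6)*(x + 2)*(x + 3)*(x + 4) = 0.
  ⇒ x = -4, -3, -2, 6

f''(x) = 4*x^3 + 9*x^2 - 56*x - 132
Second-derivative test at each critical point:
  f''(-4) = -20 < 0 → local maximum
  f''(-3) = 9 > 0 → local minimum
  f''(-2) = -16 < 0 → local maximum
  f''(6) = 720 > 0 → local minimum

Critical points: x = -4 (local maximum); x = -3 (local minimum); x = -2 (local maximum); x = 6 (local minimum)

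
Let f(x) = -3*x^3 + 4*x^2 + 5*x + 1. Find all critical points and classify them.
f'(x) = -9*x^2 + 8*x + 5

Solve f'(x) = 0:
  9*x^2 - 8*x - 5 = 0 has no rational roots; quadratic formula: x = (8 ± √244)/18.
  ⇒ x = 4/9 - sqrt(61)/9 ≈ -0.4234, 4/9 + sqrt(61)/9 ≈ 1.3122

f''(x) = 8 - 18*x
Second-derivative test at each critical point:
  f''(-0.4234) = 15.6205 > 0 → local minimum
  f''(1.3122) = -15.6205 < 0 → local maximum

Critical points: x = 4/9 - sqrt(61)/9 ≈ -0.4234 (local minimum); x = 4/9 + sqrt(61)/9 ≈ 1.3122 (local maximum)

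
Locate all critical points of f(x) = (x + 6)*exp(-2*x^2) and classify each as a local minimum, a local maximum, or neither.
f'(x) = (-4*x*(x + 6) + 1)*exp(-2*x^2)

Solve f'(x) = 0:
  f'(x) = (-4*x^2 - 24*x + 1)·exp(-2*x^2) and exp(-2*x^2) > 0 for every x, so f'(x) = 0 ⇔ -4*x^2 - 24*x + 1 = 0.
  4*x^2 + 24*x - 1 = 0 has no rational roots; quadratic formula: x = (-24 ± √592)/8.
  ⇒ x = -sqrt(37)/2 - 3 ≈ -6.0414, -3 + sqrt(37)/2 ≈ 0.0414

f''(x) = 4*(4*x^2*(x + 6) - 3*x - 6)*exp(-2*x^2)
Second-derivative test at each critical point:
  f''(-6.0414) = 4.832e-31 > 0 → local minimum
  f''(0.0414) = -24.2479 < 0 → local maximum

Critical points: x = -sqrt(37)/2 - 3 ≈ -6.0414 (local minimum); x = -3 + sqrt(37)/2 ≈ 0.0414 (local maximum)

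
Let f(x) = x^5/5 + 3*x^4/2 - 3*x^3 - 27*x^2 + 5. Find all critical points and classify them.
f'(x) = x*(x^3 + 6*x^2 - 9*x - 54)

Solve f'(x) = 0:
  Factor: x^4 + 6*x^3 - 9*x^2 - 54*x = x*(x - 3)*(x + 3)*(x + 6) = 0.
  ⇒ x = -6, -3, 0, 3

f''(x) = 4*x^3 + 18*x^2 - 18*x - 54
Second-derivative test at each critical point:
  f''(-6) = -162 < 0 → local maximum
  f''(-3) = 54 > 0 → local minimum
  f''(0) = -54 < 0 → local maximum
  f''(3) = 162 > 0 → local minimum

Critical points: x = -6 (local maximum); x = -3 (local minimum); x = 0 (local maximum); x = 3 (local minimum)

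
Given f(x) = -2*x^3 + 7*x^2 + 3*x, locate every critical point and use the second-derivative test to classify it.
f'(x) = -6*x^2 + 14*x + 3

Solve f'(x) = 0:
  6*x^2 - 14*x - 3 = 0 has no rational roots; quadratic formula: x = (14 ± √268)/12.
  ⇒ x = 7/6 - sqrt(67)/6 ≈ -0.1976, 7/6 + sqrt(67)/6 ≈ 2.5309

f''(x) = 14 - 12*x
Second-derivative test at each critical point:
  f''(-0.1976) = 16.3707 > 0 → local minimum
  f''(2.5309) = -16.3707 < 0 → local maximum

Critical points: x = 7/6 - sqrt(67)/6 ≈ -0.1976 (local minimum); x = 7/6 + sqrt(67)/6 ≈ 2.5309 (local maximum)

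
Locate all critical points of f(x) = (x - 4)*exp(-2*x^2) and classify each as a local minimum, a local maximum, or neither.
f'(x) = (-4*x*(x - 4) + 1)*exp(-2*x^2)

Solve f'(x) = 0:
  f'(x) = (-4*x^2 + 16*x + 1)·exp(-2*x^2) and exp(-2*x^2) > 0 for every x, so f'(x) = 0 ⇔ -4*x^2 + 16*x + 1 = 0.
  4*x^2 - 16*x - 1 = 0 has no rational roots; quadratic formula: x = (16 ± √272)/8.
  ⇒ x = 2 - sqrt(17)/2 ≈ -0.0616, 2 + sqrt(17)/2 ≈ 4.0616

f''(x) = 4*(4*x^2*(x - 4) - 3*x + 4)*exp(-2*x^2)
Second-derivative test at each critical point:
  f''(-0.0616) = 16.3679 > 0 → local minimum
  f''(4.0616) = -7.742e-14 < 0 → local maximum

Critical points: x = 2 - sqrt(17)/2 ≈ -0.0616 (local minimum); x = 2 + sqrt(17)/2 ≈ 4.0616 (local maximum)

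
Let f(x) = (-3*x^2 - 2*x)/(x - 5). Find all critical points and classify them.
f'(x) = (-3*x^2 + 30*x + 10)/(x^2 - 10*x + 25)

Solve f'(x) = 0:
  f'(x) = -(3*x^2 - 30*x - 10)/(x - 5)^2; the denominator is positive wherever f is defined, so f'(x) = 0 ⇔ -3*x^2 + 30*x + 10 = 0.
  3*x^2 - 30*x - 10 = 0 has no rational roots; quadratic formula: x = (30 ± √1020)/6.
  ⇒ x = 5 - sqrt(255)/3 ≈ -0.3229, 5 + sqrt(255)/3 ≈ 10.3229

f''(x) = -170/(x^3 - 15*x^2 + 75*x - 125)
Second-derivative test at each critical point:
  f''(-0.3229) = 1.1272 > 0 → local minimum
  f''(10.3229) = -1.1272 < 0 → local maximum

Critical points: x = 5 - sqrt(255)/3 ≈ -0.3229 (local minimum); x = 5 + sqrt(255)/3 ≈ 10.3229 (local maximum)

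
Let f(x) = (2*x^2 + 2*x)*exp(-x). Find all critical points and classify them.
f'(x) = 2*(-x^2 + x + 1)*exp(-x)

Solve f'(x) = 0:
  f'(x) = (-2*x^2 + 2*x + 2)·exp(-x) and exp(-x) > 0 for every x, so f'(x) = 0 ⇔ -2*x^2 + 2*x + 2 = 0.
  Factor: -2*x^2 + 2*x + 2 = -2*(x^2 - x - 1); x^2 - x - 1 = 0 has no rational roots; quadratic formula: x = (1 ± √5)/2.
  ⇒ x = 1/2 - sqrt(5)/2 ≈ -0.6180, 1/2 + sqrt(5)/2 ≈ 1.6180

f''(x) = 2*x*(x - 3)*exp(-x)
Second-derivative test at each critical point:
  f''(-0.6180) = 8.2971 > 0 → local minimum
  f''(1.6180) = -0.8868 < 0 → local maximum

Critical points: x = 1/2 - sqrt(5)/2 ≈ -0.6180 (local minimum); x = 1/2 + sqrt(5)/2 ≈ 1.6180 (local maximum)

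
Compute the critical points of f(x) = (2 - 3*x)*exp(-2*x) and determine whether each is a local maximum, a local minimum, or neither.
f'(x) = (6*x - 7)*exp(-2*x)

Solve f'(x) = 0:
  f'(x) = (6*x - 7)·exp(-2*x) and exp(-2*x) > 0 for every x, so f'(x) = 0 ⇔ 6*x - 7 = 0.
  6*x - 7 = 0.
  ⇒ x = 7/6

f''(x) = 4*(5 - 3*x)*exp(-2*x)
Second-derivative test at each critical point:
  f''(7/6) = 0.5818 > 0 → local minimum

Critical points: x = 7/6 (local minimum)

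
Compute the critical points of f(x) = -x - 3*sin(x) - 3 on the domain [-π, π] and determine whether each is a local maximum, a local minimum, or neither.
f'(x) = -3*cos(x) - 1

Solve f'(x) = 0 on [-π, π]:
  f'(x) = 0 ⇔ cos(x) = -1/3, i.e. x = ±arccos(-1/3) + 2nπ; keep the solutions lying in [-π, π].
  ⇒ x = -acos(-1/3) ≈ -1.9106, acos(-1/3) ≈ 1.9106

f''(x) = 3*sin(x)
Second-derivative test at each critical point:
  f''(-1.9106) = -2.8284 < 0 → local maximum
  f''(1.9106) = 2.8284 > 0 → local minimum

Critical points: x = -acos(-1/3) ≈ -1.9106 (local maximum); x = acos(-1/3) ≈ 1.9106 (local minimum)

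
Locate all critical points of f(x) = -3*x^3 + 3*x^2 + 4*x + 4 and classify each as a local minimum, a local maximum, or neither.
f'(x) = -9*x^2 + 6*x + 4

Solve f'(x) = 0:
  9*x^2 - 6*x - 4 = 0 has no rational roots; quadratic formula: x = (6 ± √180)/18.
  ⇒ x = 1/3 - sqrt(5)/3 ≈ -0.4120, 1/3 + sqrt(5)/3 ≈ 1.0787

f''(x) = 6 - 18*x
Second-derivative test at each critical point:
  f''(-0.4120) = 13.4164 > 0 → local minimum
  f''(1.0787) = -13.4164 < 0 → local maximum

Critical points: x = 1/3 - sqrt(5)/3 ≈ -0.4120 (local minimum); x = 1/3 + sqrt(5)/3 ≈ 1.0787 (local maximum)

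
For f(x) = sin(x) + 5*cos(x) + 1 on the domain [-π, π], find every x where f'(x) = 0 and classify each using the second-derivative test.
f'(x) = -5*sin(x) + cos(x)

Solve f'(x) = 0 on [-π, π]:
  f'(x) = 0 ⇔ cos(x) = 5*sin(x) ⇔ tan(x) = 1/5, i.e. x = arctan(1/5) + nπ; keep the solutions lying in [-π, π].
  ⇒ x = -pi + atan(1/5) ≈ -2.9442, atan(1/5) ≈ 0.1974

f''(x) = -sin(x) - 5*cos(x)
Second-derivative test at each critical point:
  f''(-2.9442) = 5.0990 > 0 → local minimum
  f''(0.1974) = -5.0990 < 0 → local maximum

Critical points: x = -pi + atan(1/5) ≈ -2.9442 (local minimum); x = atan(1/5) ≈ 0.1974 (local maximum)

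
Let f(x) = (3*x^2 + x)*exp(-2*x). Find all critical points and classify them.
f'(x) = (-6*x^2 + 4*x + 1)*exp(-2*x)

Solve f'(x) = 0:
  f'(x) = (-6*x^2 + 4*x + 1)·exp(-2*x) and exp(-2*x) > 0 for every x, so f'(x) = 0 ⇔ -6*x^2 + 4*x + 1 = 0.
  6*x^2 - 4*x - 1 = 0 has no rational roots; quadratic formula: x = (4 ± √40)/12.
  ⇒ x = 1/3 - sqrt(10)/6 ≈ -0.1937, 1/3 + sqrt(10)/6 ≈ 0.8604

f''(x) = 2*(6*x^2 - 10*x + 1)*exp(-2*x)
Second-derivative test at each critical point:
  f''(-0.1937) = 9.3172 > 0 → local minimum
  f''(0.8604) = -1.1317 < 0 → local maximum

Critical points: x = 1/3 - sqrt(10)/6 ≈ -0.1937 (local minimum); x = 1/3 + sqrt(10)/6 ≈ 0.8604 (local maximum)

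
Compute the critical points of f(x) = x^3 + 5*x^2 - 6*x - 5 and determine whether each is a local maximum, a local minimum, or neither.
f'(x) = 3*x^2 + 10*x - 6

Solve f'(x) = 0:
  3*x^2 + 10*x - 6 = 0 has no rational roots; quadratic formula: x = (-10 ± √172)/6.
  ⇒ x = -sqrt(43)/3 - 5/3 ≈ -3.8525, -5/3 + sqrt(43)/3 ≈ 0.5191

f''(x) = 6*x + 10
Second-derivative test at each critical point:
  f''(-3.8525) = -13.1149 < 0 → local maximum
  f''(0.5191) = 13.1149 > 0 → local minimum

Critical points: x = -sqrt(43)/3 - 5/3 ≈ -3.8525 (local maximum); x = -5/3 + sqrt(43)/3 ≈ 0.5191 (local minimum)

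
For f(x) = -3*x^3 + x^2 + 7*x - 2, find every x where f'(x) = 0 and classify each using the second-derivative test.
f'(x) = -9*x^2 + 2*x + 7

Solve f'(x) = 0:
  Factor: -9*x^2 + 2*x + 7 = -(x - 1)*(9*x + 7) = 0.
  ⇒ x = -7/9, 1

f''(x) = 2 - 18*x
Second-derivative test at each critical point:
  f''(-7/9) = 16 > 0 → local minimum
  f''(1) = -16 < 0 → local maximum

Critical points: x = -7/9 (local minimum); x = 1 (local maximum)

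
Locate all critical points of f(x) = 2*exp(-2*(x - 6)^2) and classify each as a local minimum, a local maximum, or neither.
f'(x) = 8*(6 - x)*exp(-2*(x - 6)^2)

Solve f'(x) = 0:
  f'(x) = (48 - 8*x)·exp(-2*(x - 6)^2) and exp(-2*(x - 6)^2) > 0 for every x, so f'(x) = 0 ⇔ 48 - 8*x = 0.
  Factor: 48 - 8*x = -8*(x - 6) = 0.
  ⇒ x = 6

f''(x) = 8*(4*(x - 6)^2 - 1)*exp(-2*(x - 6)^2)
Second-derivative test at each critical point:
  f''(6) = -8 < 0 → local maximum

Critical points: x = 6 (local maximum)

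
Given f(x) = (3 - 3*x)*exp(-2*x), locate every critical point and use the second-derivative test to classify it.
f'(x) = 3*(2*x - 3)*exp(-2*x)

Solve f'(x) = 0:
  f'(x) = (6*x - 9)·exp(-2*x) and exp(-2*x) > 0 for every x, so f'(x) = 0 ⇔ 6*x - 9 = 0.
  Factor: 6*x - 9 = 3*(2*x - 3) = 0.
  ⇒ x = 3/2

f''(x) = 12*(2 - x)*exp(-2*x)
Second-derivative test at each critical point:
  f''(3/2) = 0.2987 > 0 → local minimum

Critical points: x = 3/2 (local minimum)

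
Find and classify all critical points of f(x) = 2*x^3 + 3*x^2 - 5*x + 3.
f'(x) = 6*x^2 + 6*x - 5

Solve f'(x) = 0:
  6*x^2 + 6*x - 5 = 0 has no rational roots; quadratic formula: x = (-6 ± √156)/12.
  ⇒ x = -sqrt(39)/6 - 1/2 ≈ -1.5408, -1/2 + sqrt(39)/6 ≈ 0.5408

f''(x) = 12*x + 6
Second-derivative test at each critical point:
  f''(-1.5408) = -12.4900 < 0 → local maximum
  f''(0.5408) = 12.4900 > 0 → local minimum

Critical points: x = -sqrt(39)/6 - 1/2 ≈ -1.5408 (local maximum); x = -1/2 + sqrt(39)/6 ≈ 0.5408 (local minimum)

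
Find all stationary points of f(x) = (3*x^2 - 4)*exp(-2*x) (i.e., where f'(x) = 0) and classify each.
f'(x) = 2*(-3*x^2 + 3*x + 4)*exp(-2*x)

Solve f'(x) = 0:
  f'(x) = (-6*x^2 + 6*x + 8)·exp(-2*x) and exp(-2*x) > 0 for every x, so f'(x) = 0 ⇔ -6*x^2 + 6*x + 8 = 0.
  Factor: -6*x^2 + 6*x + 8 = -2*(3*x^2 - 3*x - 4); 3*x^2 - 3*x - 4 = 0 has no rational roots; quadratic formula: x = (3 ± √57)/6.
  ⇒ x = 1/2 - sqrt(57)/6 ≈ -0.7583, 1/2 + sqrt(57)/6 ≈ 1.7583

f''(x) = 2*(6*x^2 - 12*x - 5)*exp(-2*x)
Second-derivative test at each critical point:
  f''(-0.7583) = 68.8055 > 0 → local minimum
  f''(1.7583) = -0.4485 < 0 → local maximum

Critical points: x = 1/2 - sqrt(57)/6 ≈ -0.7583 (local minimum); x = 1/2 + sqrt(57)/6 ≈ 1.7583 (local maximum)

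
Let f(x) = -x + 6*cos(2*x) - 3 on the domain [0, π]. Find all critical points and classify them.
f'(x) = -12*sin(2*x) - 1

Solve f'(x) = 0 on [0, π]:
  f'(x) = 0 ⇔ sin(2*x) = -1/12, i.e. 2*x = arcsin(-1/12) + 2nπ or 2*x = π − arcsin(-1/12) + 2nπ; keep the solutions lying in [0, π].
  ⇒ x = asin(1/12)/2 + pi/2 ≈ 1.6125, pi - asin(1/12)/2 ≈ 3.0999

f''(x) = -24*cos(2*x)
Second-derivative test at each critical point:
  f''(1.6125) = 23.9165 > 0 → local minimum
  f''(3.0999) = -23.9165 < 0 → local maximum

Critical points: x = asin(1/12)/2 + pi/2 ≈ 1.6125 (local minimum); x = pi - asin(1/12)/2 ≈ 3.0999 (local maximum)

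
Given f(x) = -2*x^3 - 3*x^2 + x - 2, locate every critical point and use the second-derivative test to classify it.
f'(x) = -6*x^2 - 6*x + 1

Solve f'(x) = 0:
  6*x^2 + 6*x - 1 = 0 has no rational roots; quadratic formula: x = (-6 ± √60)/12.
  ⇒ x = -sqrt(15)/6 - 1/2 ≈ -1.1455, -1/2 + sqrt(15)/6 ≈ 0.1455

f''(x) = -12*x - 6
Second-derivative test at each critical point:
  f''(-1.1455) = 7.7460 > 0 → local minimum
  f''(0.1455) = -7.7460 < 0 → local maximum

Critical points: x = -sqrt(15)/6 - 1/2 ≈ -1.1455 (local minimum); x = -1/2 + sqrt(15)/6 ≈ 0.1455 (local maximum)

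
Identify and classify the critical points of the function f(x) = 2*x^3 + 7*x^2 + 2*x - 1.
f'(x) = 6*x^2 + 14*x + 2

Solve f'(x) = 0:
  Factor: 6*x^2 + 14*x + 2 = 2*(3*x^2 + 7*x + 1); 3*x^2 + 7*x + 1 = 0 has no rational roots; quadratic formula: x = (-7 ± √37)/6.
  ⇒ x = -7/6 - sqrt(37)/6 ≈ -2.1805, -7/6 + sqrt(37)/6 ≈ -0.1529

f''(x) = 12*x + 14
Second-derivative test at each critical point:
  f''(-2.1805) = -12.1655 < 0 → local maximum
  f''(-0.1529) = 12.1655 > 0 → local minimum

Critical points: x = -7/6 - sqrt(37)/6 ≈ -2.1805 (local maximum); x = -7/6 + sqrt(37)/6 ≈ -0.1529 (local minimum)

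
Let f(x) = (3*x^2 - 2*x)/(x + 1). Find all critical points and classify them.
f'(x) = (3*x^2 + 6*x - 2)/(x^2 + 2*x + 1)

Solve f'(x) = 0:
  f'(x) = (3*x^2 + 6*x - 2)/(x + 1)^2; the denominator is positive wherever f is defined, so f'(x) = 0 ⇔ 3*x^2 + 6*x - 2 = 0.
  3*x^2 + 6*x - 2 = 0 has no rational roots; quadratic formula: x = (-6 ± √60)/6.
  ⇒ x = -sqrt(15)/3 - 1 ≈ -2.2910, -1 + sqrt(15)/3 ≈ 0.2910

f''(x) = 10/(x^3 + 3*x^2 + 3*x + 1)
Second-derivative test at each critical point:
  f''(-2.2910) = -4.6476 < 0 → local maximum
  f''(0.2910) = 4.6476 > 0 → local minimum

Critical points: x = -sqrt(15)/3 - 1 ≈ -2.2910 (local maximum); x = -1 + sqrt(15)/3 ≈ 0.2910 (local minimum)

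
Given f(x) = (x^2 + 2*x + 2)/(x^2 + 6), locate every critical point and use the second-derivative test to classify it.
f'(x) = 2*(-x^2 + 4*x + 6)/(x^4 + 12*x^2 + 36)

Solve f'(x) = 0:
  f'(x) = -2*(x^2 - 4*x - 6)/(x^2 + 6)^2; the denominator is positive wherever f is defined, so f'(x) = 0 ⇔ -2*x^2 + 8*x + 12 = 0.
  Factor: -2*x^2 + 8*x + 12 = -2*(x^2 - 4*x - 6); x^2 - 4*x - 6 = 0 has no rational roots; quadratic formula: x = (4 ± √40)/2.
  ⇒ x = 2 - sqrt(10) ≈ -1.1623, 2 + sqrt(10) ≈ 5.1623

f''(x) = 4*(x^3 - 6*x^2 - 18*x + 12)/(x^6 + 18*x^4 + 108*x^2 + 216)
Second-derivative test at each critical point:
  f''(-1.1623) = 0.2341 > 0 → local minimum
  f''(5.1623) = -0.0119 < 0 → local maximum

Critical points: x = 2 - sqrt(10) ≈ -1.1623 (local minimum); x = 2 + sqrt(10) ≈ 5.1623 (local maximum)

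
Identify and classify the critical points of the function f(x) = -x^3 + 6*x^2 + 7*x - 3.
f'(x) = -3*x^2 + 12*x + 7

Solve f'(x) = 0:
  3*x^2 - 12*x - 7 = 0 has no rational roots; quadratic formula: x = (12 ± √228)/6.
  ⇒ x = 2 - sqrt(57)/3 ≈ -0.5166, 2 + sqrt(57)/3 ≈ 4.5166

f''(x) = 12 - 6*x
Second-derivative test at each critical point:
  f''(-0.5166) = 15.0997 > 0 → local minimum
  f''(4.5166) = -15.0997 < 0 → local maximum

Critical points: x = 2 - sqrt(57)/3 ≈ -0.5166 (local minimum); x = 2 + sqrt(57)/3 ≈ 4.5166 (local maximum)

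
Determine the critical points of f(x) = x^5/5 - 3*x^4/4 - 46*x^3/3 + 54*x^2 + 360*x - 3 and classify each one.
f'(x) = x^4 - 3*x^3 - 46*x^2 + 108*x + 360

Solve f'(x) = 0:
  Factor: x^4 - 3*x^3 - 46*x^2 + 108*x + 360 = (x - 6)*(x - 5)*(x + 2)*(x + 6) = 0.
  ⇒ x = -6, -2, 5, 6

f''(x) = 4*x^3 - 9*x^2 - 92*x + 108
Second-derivative test at each critical point:
  f''(-6) = -528 < 0 → local maximum
  f''(-2) = 224 > 0 → local minimum
  f''(5) = -77 < 0 → local maximum
  f''(6) = 96 > 0 → local minimum

Critical points: x = -6 (local maximum); x = -2 (local minimum); x = 5 (local maximum); x = 6 (local minimum)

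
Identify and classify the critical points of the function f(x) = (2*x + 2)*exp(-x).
f'(x) = -2*x*exp(-x)

Solve f'(x) = 0:
  f'(x) = (-2*x)·exp(-x) and exp(-x) > 0 for every x, so f'(x) = 0 ⇔ -2*x = 0.
  -2*x = 0.
  ⇒ x = 0

f''(x) = 2*(x - 1)*exp(-x)
Second-derivative test at each critical point:
  f''(0) = -2 < 0 → local maximum

Critical points: x = 0 (local maximum)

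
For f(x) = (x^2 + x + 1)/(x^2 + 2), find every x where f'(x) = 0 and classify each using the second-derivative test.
f'(x) = (-x^2 + 2*x + 2)/(x^4 + 4*x^2 + 4)

Solve f'(x) = 0:
  f'(x) = -(x^2 - 2*x - 2)/(x^2 + 2)^2; the denominator is positive wherever f is defined, so f'(x) = 0 ⇔ -x^2 + 2*x + 2 = 0.
  x^2 - 2*x - 2 = 0 has no rational roots; quadratic formula: x = (2 ± √12)/2.
  ⇒ x = 1 - sqrt(3) ≈ -0.7321, 1 + sqrt(3) ≈ 2.7321

f''(x) = 2*(x^3 - 3*x^2 - 6*x + 2)/(x^6 + 6*x^4 + 12*x^2 + 8)
Second-derivative test at each critical point:
  f''(-0.7321) = 0.5387 > 0 → local minimum
  f''(2.7321) = -0.0387 < 0 → local maximum

Critical points: x = 1 - sqrt(3) ≈ -0.7321 (local minimum); x = 1 + sqrt(3) ≈ 2.7321 (local maximum)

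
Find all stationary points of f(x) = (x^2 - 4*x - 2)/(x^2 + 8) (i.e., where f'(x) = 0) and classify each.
f'(x) = 4*(x^2 + 5*x - 8)/(x^4 + 16*x^2 + 64)

Solve f'(x) = 0:
  f'(x) = 4*(x^2 + 5*x - 8)/(x^2 + 8)^2; the denominator is positive wherever f is defined, so f'(x) = 0 ⇔ 4*x^2 + 20*x - 32 = 0.
  Factor: 4*x^2 + 20*x - 32 = 4*(x^2 + 5*x - 8); x^2 + 5*x - 8 = 0 has no rational roots; quadratic formula: x = (-5 ± √57)/2.
  ⇒ x = -sqrt(57)/2 - 5/2 ≈ -6.2749, -5/2 + sqrt(57)/2 ≈ 1.2749

f''(x) = 4*(-2*x^3 - 15*x^2 + 48*x + 40)/(x^6 + 24*x^4 + 192*x^2 + 512)
Second-derivative test at each critical point:
  f''(-6.2749) = -0.0135 < 0 → local maximum
  f''(1.2749) = 0.3260 > 0 → local minimum

Critical points: x = -sqrt(57)/2 - 5/2 ≈ -6.2749 (local maximum); x = -5/2 + sqrt(57)/2 ≈ 1.2749 (local minimum)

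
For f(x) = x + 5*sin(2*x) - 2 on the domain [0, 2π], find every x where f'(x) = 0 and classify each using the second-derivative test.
f'(x) = 10*cos(2*x) + 1

Solve f'(x) = 0 on [0, 2π]:
  f'(x) = 0 ⇔ cos(2*x) = -1/10, i.e. 2*x = ±arccos(-1/10) + 2nπ; keep the solutions lying in [0, 2π].
  ⇒ x = acos(-1/10)/2 ≈ 0.8355, pi - acos(-1/10)/2 ≈ 2.3061, acos(-1/10)/2 + pi ≈ 3.9771, -acos(-1/10)/2 + 2*pi ≈ 5.4477

f''(x) = -20*sin(2*x)
Second-derivative test at each critical point:
  f''(0.8355) = -19.8997 < 0 → local maximum
  f''(2.3061) = 19.8997 > 0 → local minimum
  f''(3.9771) = -19.8997 < 0 → local maximum
  f''(5.4477) = 19.8997 > 0 → local minimum

Critical points: x = acos(-1/10)/2 ≈ 0.8355 (local maximum); x = pi - acos(-1/10)/2 ≈ 2.3061 (local minimum); x = acos(-1/10)/2 + pi ≈ 3.9771 (local maximum); x = -acos(-1/10)/2 + 2*pi ≈ 5.4477 (local minimum)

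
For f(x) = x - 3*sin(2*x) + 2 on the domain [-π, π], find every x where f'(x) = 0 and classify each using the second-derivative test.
f'(x) = 1 - 6*cos(2*x)

Solve f'(x) = 0 on [-π, π]:
  f'(x) = 0 ⇔ cos(2*x) = 1/6, i.e. 2*x = ±arccos(1/6) + 2nπ; keep the solutions lying in [-π, π].
  ⇒ x = -pi + acos(1/6)/2 ≈ -2.4399, -acos(1/6)/2 ≈ -0.7017, acos(1/6)/2 ≈ 0.7017, pi - acos(1/6)/2 ≈ 2.4399

f''(x) = 12*sin(2*x)
Second-derivative test at each critical point:
  f''(-2.4399) = 11.8322 > 0 → local minimum
  f''(-0.7017) = -11.8322 < 0 → local maximum
  f''(0.7017) = 11.8322 > 0 → local minimum
  f''(2.4399) = -11.8322 < 0 → local maximum

Critical points: x = -pi + acos(1/6)/2 ≈ -2.4399 (local minimum); x = -acos(1/6)/2 ≈ -0.7017 (local maximum); x = acos(1/6)/2 ≈ 0.7017 (local minimum); x = pi - acos(1/6)/2 ≈ 2.4399 (local maximum)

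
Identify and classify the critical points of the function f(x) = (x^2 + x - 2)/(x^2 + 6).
f'(x) = (-x^2 + 16*x + 6)/(x^4 + 12*x^2 + 36)

Solve f'(x) = 0:
  f'(x) = -(x^2 - 16*x - 6)/(x^2 + 6)^2; the denominator is positive wherever f is defined, so f'(x) = 0 ⇔ -x^2 + 16*x + 6 = 0.
  x^2 - 16*x - 6 = 0 has no rational roots; quadratic formula: x = (16 ± √280)/2.
  ⇒ x = 8 - sqrt(70) ≈ -0.3666, 8 + sqrt(70) ≈ 16.3666

f''(x) = 2*(x^3 - 24*x^2 - 18*x + 48)/(x^6 + 18*x^4 + 108*x^2 + 216)
Second-derivative test at each critical point:
  f''(-0.3666) = 0.4447 > 0 → local minimum
  f''(16.3666) = -2.231e-04 < 0 → local maximum

Critical points: x = 8 - sqrt(70) ≈ -0.3666 (local minimum); x = 8 + sqrt(70) ≈ 16.3666 (local maximum)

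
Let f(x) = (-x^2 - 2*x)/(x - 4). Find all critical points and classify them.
f'(x) = (-x^2 + 8*x + 8)/(x^2 - 8*x + 16)

Solve f'(x) = 0:
  f'(x) = -(x^2 - 8*x - 8)/(x - 4)^2; the denominator is positive wherever f is defined, so f'(x) = 0 ⇔ -x^2 + 8*x + 8 = 0.
  x^2 - 8*x - 8 = 0 has no rational roots; quadratic formula: x = (8 ± √96)/2.
  ⇒ x = 4 - 2*sqrt(6) ≈ -0.8990, 4 + 2*sqrt(6) ≈ 8.8990

f''(x) = -48/(x^3 - 12*x^2 + 48*x - 64)
Second-derivative test at each critical point:
  f''(-0.8990) = 0.4082 > 0 → local minimum
  f''(8.8990) = -0.4082 < 0 → local maximum

Critical points: x = 4 - 2*sqrt(6) ≈ -0.8990 (local minimum); x = 4 + 2*sqrt(6) ≈ 8.8990 (local maximum)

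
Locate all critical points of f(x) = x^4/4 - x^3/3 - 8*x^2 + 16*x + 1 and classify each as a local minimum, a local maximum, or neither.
f'(x) = x^3 - x^2 - 16*x + 16

Solve f'(x) = 0:
  Factor: x^3 - x^2 - 16*x + 16 = (x - 4)*(x - 1)*(x + 4) = 0.
  ⇒ x = -4, 1, 4

f''(x) = 3*x^2 - 2*x - 16
Second-derivative test at each critical point:
  f''(-4) = 40 > 0 → local minimum
  f''(1) = -15 < 0 → local maximum
  f''(4) = 24 > 0 → local minimum

Critical points: x = -4 (local minimum); x = 1 (local maximum); x = 4 (local minimum)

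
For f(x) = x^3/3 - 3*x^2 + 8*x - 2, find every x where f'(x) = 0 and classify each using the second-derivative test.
f'(x) = x^2 - 6*x + 8

Solve f'(x) = 0:
  Factor: x^2 - 6*x + 8 = (x - 4)*(x - 2) = 0.
  ⇒ x = 2, 4

f''(x) = 2*x - 6
Second-derivative test at each critical point:
  f''(2) = -2 < 0 → local maximum
  f''(4) = 2 > 0 → local minimum

Critical points: x = 2 (local maximum); x = 4 (local minimum)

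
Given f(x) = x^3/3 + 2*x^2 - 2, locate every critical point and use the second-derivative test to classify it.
f'(x) = x*(x + 4)

Solve f'(x) = 0:
  Factor: x^2 + 4*x = x*(x + 4) = 0.
  ⇒ x = -4, 0

f''(x) = 2*x + 4
Second-derivative test at each critical point:
  f''(-4) = -4 < 0 → local maximum
  f''(0) = 4 > 0 → local minimum

Critical points: x = -4 (local maximum); x = 0 (local minimum)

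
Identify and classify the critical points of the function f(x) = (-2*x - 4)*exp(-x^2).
f'(x) = 2*(2*x*(x + 2) - 1)*exp(-x^2)

Solve f'(x) = 0:
  f'(x) = (4*x^2 + 8*x - 2)·exp(-x^2) and exp(-x^2) > 0 for every x, so f'(x) = 0 ⇔ 4*x^2 + 8*x - 2 = 0.
  Factor: 4*x^2 + 8*x - 2 = 2*(2*x^2 + 4*x - 1); 2*x^2 + 4*x - 1 = 0 has no rational roots; quadratic formula: x = (-4 ± √24)/4.
  ⇒ x = -sqrt(6)/2 - 1 ≈ -2.2247, -1 + sqrt(6)/2 ≈ 0.2247

f''(x) = 4*(-2*x^2*(x + 2) + 3*x + 2)*exp(-x^2)
Second-derivative test at each critical point:
  f''(-2.2247) = -0.0694 < 0 → local maximum
  f''(0.2247) = 9.3154 > 0 → local minimum

Critical points: x = -sqrt(6)/2 - 1 ≈ -2.2247 (local maximum); x = -1 + sqrt(6)/2 ≈ 0.2247 (local minimum)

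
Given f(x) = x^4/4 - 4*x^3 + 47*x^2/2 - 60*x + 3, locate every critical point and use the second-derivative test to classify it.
f'(x) = x^3 - 12*x^2 + 47*x - 60

Solve f'(x) = 0:
  Factor: x^3 - 12*x^2 + 47*x - 60 = (x - 5)*(x - 4)*(x - 3) = 0.
  ⇒ x = 3, 4, 5

f''(x) = 3*x^2 - 24*x + 47
Second-derivative test at each critical point:
  f''(3) = 2 > 0 → local minimum
  f''(4) = -1 < 0 → local maximum
  f''(5) = 2 > 0 → local minimum

Critical points: x = 3 (local minimum); x = 4 (local maximum); x = 5 (local minimum)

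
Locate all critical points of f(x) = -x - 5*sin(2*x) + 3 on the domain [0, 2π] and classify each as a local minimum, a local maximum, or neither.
f'(x) = 20*sin(x)^2 - 11

Solve f'(x) = 0 on [0, 2π]:
  f'(x) = 0 ⇔ cos(2*x) = -1/10, i.e. 2*x = ±arccos(-1/10) + 2nπ; keep the solutions lying in [0, 2π].
  ⇒ x = acos(-1/10)/2 ≈ 0.8355, pi - acos(-1/10)/2 ≈ 2.3061, acos(-1/10)/2 + pi ≈ 3.9771, -acos(-1/10)/2 + 2*pi ≈ 5.4477

f''(x) = 20*sin(2*x)
Second-derivative test at each critical point:
  f''(0.8355) = 19.8997 > 0 → local minimum
  f''(2.3061) = -19.8997 < 0 → local maximum
  f''(3.9771) = 19.8997 > 0 → local minimum
  f''(5.4477) = -19.8997 < 0 → local maximum

Critical points: x = acos(-1/10)/2 ≈ 0.8355 (local minimum); x = pi - acos(-1/10)/2 ≈ 2.3061 (local maximum); x = acos(-1/10)/2 + pi ≈ 3.9771 (local minimum); x = -acos(-1/10)/2 + 2*pi ≈ 5.4477 (local maximum)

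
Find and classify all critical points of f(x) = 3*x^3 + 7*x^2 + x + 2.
f'(x) = 9*x^2 + 14*x + 1

Solve f'(x) = 0:
  9*x^2 + 14*x + 1 = 0 has no rational roots; quadratic formula: x = (-14 ± √160)/18.
  ⇒ x = -7/9 - 2*sqrt(10)/9 ≈ -1.4805, -7/9 + 2*sqrt(10)/9 ≈ -0.0750

f''(x) = 18*x + 14
Second-derivative test at each critical point:
  f''(-1.4805) = -12.6491 < 0 → local maximum
  f''(-0.0750) = 12.6491 > 0 → local minimum

Critical points: x = -7/9 - 2*sqrt(10)/9 ≈ -1.4805 (local maximum); x = -7/9 + 2*sqrt(10)/9 ≈ -0.0750 (local minimum)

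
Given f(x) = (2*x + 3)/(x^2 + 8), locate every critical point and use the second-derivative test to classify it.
f'(x) = 2*(-x^2 - 3*x + 8)/(x^4 + 16*x^2 + 64)

Solve f'(x) = 0:
  f'(x) = -2*(x^2 + 3*x - 8)/(x^2 + 8)^2; the denominator is positive wherever f is defined, so f'(x) = 0 ⇔ -2*x^2 - 6*x + 16 = 0.
  Factor: -2*x^2 - 6*x + 16 = -2*(x^2 + 3*x - 8); x^2 + 3*x - 8 = 0 has no rational roots; quadratic formula: x = (-3 ± √41)/2.
  ⇒ x = -sqrt(41)/2 - 3/2 ≈ -4.7016, -3/2 + sqrt(41)/2 ≈ 1.7016

f''(x) = 2*(4*x^2*(2*x + 3) - 3*(2*x + 1)*(x^2 + 8))/(x^2 + 8)^3
Second-derivative test at each critical point:
  f''(-4.7016) = 0.0141 > 0 → local minimum
  f''(1.7016) = -0.1079 < 0 → local maximum

Critical points: x = -sqrt(41)/2 - 3/2 ≈ -4.7016 (local minimum); x = -3/2 + sqrt(41)/2 ≈ 1.7016 (local maximum)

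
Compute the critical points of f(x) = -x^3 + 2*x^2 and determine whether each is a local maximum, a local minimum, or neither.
f'(x) = x*(4 - 3*x)

Solve f'(x) = 0:
  Factor: -3*x^2 + 4*x = -x*(3*x - 4) = 0.
  ⇒ x = 0, 4/3

f''(x) = 4 - 6*x
Second-derivative test at each critical point:
  f''(0) = 4 > 0 → local minimum
  f''(4/3) = -4 < 0 → local maximum

Critical points: x = 0 (local minimum); x = 4/3 (local maximum)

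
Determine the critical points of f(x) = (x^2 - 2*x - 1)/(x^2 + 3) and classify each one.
f'(x) = 2*(x^2 + 4*x - 3)/(x^4 + 6*x^2 + 9)

Solve f'(x) = 0:
  f'(x) = 2*(x^2 + 4*x - 3)/(x^2 + 3)^2; the denominator is positive wherever f is defined, so f'(x) = 0 ⇔ 2*x^2 + 8*x - 6 = 0.
  Factor: 2*x^2 + 8*x - 6 = 2*(x^2 + 4*x - 3); x^2 + 4*x - 3 = 0 has no rational roots; quadratic formula: x = (-4 ± √28)/2.
  ⇒ x = -sqrt(7) - 2 ≈ -4.6458, -2 + sqrt(7) ≈ 0.6458

f''(x) = 4*(-x^3 - 6*x^2 + 9*x + 6)/(x^6 + 9*x^4 + 27*x^2 + 27)
Second-derivative test at each critical point:
  f''(-4.6458) = -0.0175 < 0 → local maximum
  f''(0.6458) = 0.9064 > 0 → local minimum

Critical points: x = -sqrt(7) - 2 ≈ -4.6458 (local maximum); x = -2 + sqrt(7) ≈ 0.6458 (local minimum)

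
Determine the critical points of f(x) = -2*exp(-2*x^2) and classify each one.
f'(x) = 8*x*exp(-2*x^2)

Solve f'(x) = 0:
  f'(x) = (8*x)·exp(-2*x^2) and exp(-2*x^2) > 0 for every x, so f'(x) = 0 ⇔ 8*x = 0.
  8*x = 0.
  ⇒ x = 0

f''(x) = 8*(1 - 4*x^2)*exp(-2*x^2)
Second-derivative test at each critical point:
  f''(0) = 8 > 0 → local minimum

Critical points: x = 0 (local minimum)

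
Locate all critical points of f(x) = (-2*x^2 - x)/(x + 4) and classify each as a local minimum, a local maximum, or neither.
f'(x) = 2*(-x^2 - 8*x - 2)/(x^2 + 8*x + 16)

Solve f'(x) = 0:
  f'(x) = -2*(x^2 + 8*x + 2)/(x + 4)^2; the denominator is positive wherever f is defined, so f'(x) = 0 ⇔ -2*x^2 - 16*x - 4 = 0.
  Factor: -2*x^2 - 16*x - 4 = -2*(x^2 + 8*x + 2); x^2 + 8*x + 2 = 0 has no rational roots; quadratic formula: x = (-8 ± √56)/2.
  ⇒ x = -4 - sqrt(14) ≈ -7.7417, -4 + sqrt(14) ≈ -0.2583

f''(x) = -56/(x^3 + 12*x^2 + 48*x + 64)
Second-derivative test at each critical point:
  f''(-7.7417) = 1.0690 > 0 → local minimum
  f''(-0.2583) = -1.0690 < 0 → local maximum

Critical points: x = -4 - sqrt(14) ≈ -7.7417 (local minimum); x = -4 + sqrt(14) ≈ -0.2583 (local maximum)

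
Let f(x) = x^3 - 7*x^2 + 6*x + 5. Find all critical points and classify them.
f'(x) = 3*x^2 - 14*x + 6

Solve f'(x) = 0:
  3*x^2 - 14*x + 6 = 0 has no rational roots; quadratic formula: x = (14 ± √124)/6.
  ⇒ x = 7/3 - sqrt(31)/3 ≈ 0.4774, sqrt(31)/3 + 7/3 ≈ 4.1893

f''(x) = 6*x - 14
Second-derivative test at each critical point:
  f''(0.4774) = -11.1355 < 0 → local maximum
  f''(4.1893) = 11.1355 > 0 → local minimum

Critical points: x = 7/3 - sqrt(31)/3 ≈ 0.4774 (local maximum); x = sqrt(31)/3 + 7/3 ≈ 4.1893 (local minimum)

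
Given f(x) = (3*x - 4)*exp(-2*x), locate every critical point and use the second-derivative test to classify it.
f'(x) = (11 - 6*x)*exp(-2*x)

Solve f'(x) = 0:
  f'(x) = (11 - 6*x)·exp(-2*x) and exp(-2*x) > 0 for every x, so f'(x) = 0 ⇔ 11 - 6*x = 0.
  11 - 6*x = 0.
  ⇒ x = 11/6

f''(x) = 4*(3*x - 7)*exp(-2*x)
Second-derivative test at each critical point:
  f''(11/6) = -0.1534 < 0 → local maximum

Critical points: x = 11/6 (local maximum)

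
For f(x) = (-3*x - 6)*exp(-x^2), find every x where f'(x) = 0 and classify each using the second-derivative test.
f'(x) = 3*(2*x*(x + 2) - 1)*exp(-x^2)

Solve f'(x) = 0:
  f'(x) = (6*x^2 + 12*x - 3)·exp(-x^2) and exp(-x^2) > 0 for every x, so f'(x) = 0 ⇔ 6*x^2 + 12*x - 3 = 0.
  Factor: 6*x^2 + 12*x - 3 = 3*(2*x^2 + 4*x - 1); 2*x^2 + 4*x - 1 = 0 has no rational roots; quadratic formula: x = (-4 ± √24)/4.
  ⇒ x = -sqrt(6)/2 - 1 ≈ -2.2247, -1 + sqrt(6)/2 ≈ 0.2247

f''(x) = 6*(-2*x^2*(x + 2) + 3*x + 2)*exp(-x^2)
Second-derivative test at each critical point:
  f''(-2.2247) = -0.1042 < 0 → local maximum
  f''(0.2247) = 13.9730 > 0 → local minimum

Critical points: x = -sqrt(6)/2 - 1 ≈ -2.2247 (local maximum); x = -1 + sqrt(6)/2 ≈ 0.2247 (local minimum)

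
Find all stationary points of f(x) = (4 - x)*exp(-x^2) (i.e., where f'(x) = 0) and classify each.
f'(x) = (2*x*(x - 4) - 1)*exp(-x^2)

Solve f'(x) = 0:
  f'(x) = (2*x^2 - 8*x - 1)·exp(-x^2) and exp(-x^2) > 0 for every x, so f'(x) = 0 ⇔ 2*x^2 - 8*x - 1 = 0.
  2*x^2 - 8*x - 1 = 0 has no rational roots; quadratic formula: x = (8 ± √72)/4.
  ⇒ x = 2 - 3*sqrt(2)/2 ≈ -0.1213, 2 + 3*sqrt(2)/2 ≈ 4.1213

f''(x) = 2*(2*x^2*(4 - x) + 3*x - 4)*exp(-x^2)
Second-derivative test at each critical point:
  f''(-0.1213) = -8.3613 < 0 → local maximum
  f''(4.1213) = 3.565e-07 > 0 → local minimum

Critical points: x = 2 - 3*sqrt(2)/2 ≈ -0.1213 (local maximum); x = 2 + 3*sqrt(2)/2 ≈ 4.1213 (local minimum)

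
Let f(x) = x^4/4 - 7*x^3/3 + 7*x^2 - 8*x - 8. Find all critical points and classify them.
f'(x) = x^3 - 7*x^2 + 14*x - 8

Solve f'(x) = 0:
  Factor: x^3 - 7*x^2 + 14*x - 8 = (x - 4)*(x - 2)*(x - 1) = 0.
  ⇒ x = 1, 2, 4

f''(x) = 3*x^2 - 14*x + 14
Second-derivative test at each critical point:
  f''(1) = 3 > 0 → local minimum
  f''(2) = -2 < 0 → local maximum
  f''(4) = 6 > 0 → local minimum

Critical points: x = 1 (local minimum); x = 2 (local maximum); x = 4 (local minimum)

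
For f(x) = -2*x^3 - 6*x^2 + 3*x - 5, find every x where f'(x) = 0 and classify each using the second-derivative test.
f'(x) = -6*x^2 - 12*x + 3

Solve f'(x) = 0:
  Factor: -6*x^2 - 12*x + 3 = -3*(2*x^2 + 4*x - 1); 2*x^2 + 4*x - 1 = 0 has no rational roots; quadratic formula: x = (-4 ± √24)/4.
  ⇒ x = -sqrt(6)/2 - 1 ≈ -2.2247, -1 + sqrt(6)/2 ≈ 0.2247

f''(x) = -12*x - 12
Second-derivative test at each critical point:
  f''(-2.2247) = 14.6969 > 0 → local minimum
  f''(0.2247) = -14.6969 < 0 → local maximum

Critical points: x = -sqrt(6)/2 - 1 ≈ -2.2247 (local minimum); x = -1 + sqrt(6)/2 ≈ 0.2247 (local maximum)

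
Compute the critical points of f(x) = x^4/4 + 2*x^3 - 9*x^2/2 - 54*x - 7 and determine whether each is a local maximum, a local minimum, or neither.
f'(x) = x^3 + 6*x^2 - 9*x - 54

Solve f'(x) = 0:
  Factor: x^3 + 6*x^2 - 9*x - 54 = (x - 3)*(x + 3)*(x + 6) = 0.
  ⇒ x = -6, -3, 3

f''(x) = 3*x^2 + 12*x - 9
Second-derivative test at each critical point:
  f''(-6) = 27 > 0 → local minimum
  f''(-3) = -18 < 0 → local maximum
  f''(3) = 54 > 0 → local minimum

Critical points: x = -6 (local minimum); x = -3 (local maximum); x = 3 (local minimum)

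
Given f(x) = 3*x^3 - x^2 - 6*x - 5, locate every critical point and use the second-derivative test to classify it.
f'(x) = 9*x^2 - 2*x - 6

Solve f'(x) = 0:
  9*x^2 - 2*x - 6 = 0 has no rational roots; quadratic formula: x = (2 ± √220)/18.
  ⇒ x = 1/9 - sqrt(55)/9 ≈ -0.7129, 1/9 + sqrt(55)/9 ≈ 0.9351

f''(x) = 18*x - 2
Second-derivative test at each critical point:
  f''(-0.7129) = -14.8324 < 0 → local maximum
  f''(0.9351) = 14.8324 > 0 → local minimum

Critical points: x = 1/9 - sqrt(55)/9 ≈ -0.7129 (local maximum); x = 1/9 + sqrt(55)/9 ≈ 0.9351 (local minimum)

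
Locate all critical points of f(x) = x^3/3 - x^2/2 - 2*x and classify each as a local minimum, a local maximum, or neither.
f'(x) = x^2 - x - 2

Solve f'(x) = 0:
  Factor: x^2 - x - 2 = (x - 2)*(x + 1) = 0.
  ⇒ x = -1, 2

f''(x) = 2*x - 1
Second-derivative test at each critical point:
  f''(-1) = -3 < 0 → local maximum
  f''(2) = 3 > 0 → local minimum

Critical points: x = -1 (local maximum); x = 2 (local minimum)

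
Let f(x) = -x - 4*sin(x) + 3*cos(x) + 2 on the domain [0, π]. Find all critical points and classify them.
f'(x) = -3*sin(x) - 4*cos(x) - 1

Solve f'(x) = 0 on [0, π]:
  f'(x) = 0 ⇔ -3*sin(x) - 4*cos(x) = 1. Write the left side as R·cos(x + φ) with R = √((-4)² + 3²) = 5, cos φ = -4/5, sin φ = 3/5; then cos(x + φ) = 1/5. Solve for x and keep the solutions lying in [0, π].
  ⇒ x = atan((-3 + 8*sqrt(6))/(-6*sqrt(6) - 4)) + pi ≈ 2.4157

f''(x) = 4*sin(x) - 3*cos(x)
Second-derivative test at each critical point:
  f''(2.4157) = 4.8990 > 0 → local minimum

Critical points: x = atan((-3 + 8*sqrt(6))/(-6*sqrt(6) - 4)) + pi ≈ 2.4157 (local minimum)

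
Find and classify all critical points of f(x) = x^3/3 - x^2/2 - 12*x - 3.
f'(x) = x^2 - x - 12

Solve f'(x) = 0:
  Factor: x^2 - x - 12 = (x - 4)*(x + 3) = 0.
  ⇒ x = -3, 4

f''(x) = 2*x - 1
Second-derivative test at each critical point:
  f''(-3) = -7 < 0 → local maximum
  f''(4) = 7 > 0 → local minimum

Critical points: x = -3 (local maximum); x = 4 (local minimum)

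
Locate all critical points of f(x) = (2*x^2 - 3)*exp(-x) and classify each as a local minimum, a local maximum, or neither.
f'(x) = (-2*x^2 + 4*x + 3)*exp(-x)

Solve f'(x) = 0:
  f'(x) = (-2*x^2 + 4*x + 3)·exp(-x) and exp(-x) > 0 for every x, so f'(x) = 0 ⇔ -2*x^2 + 4*x + 3 = 0.
  2*x^2 - 4*x - 3 = 0 has no rational roots; quadratic formula: x = (4 ± √40)/4.
  ⇒ x = 1 - sqrt(10)/2 ≈ -0.5811, 1 + sqrt(10)/2 ≈ 2.5811

f''(x) = (2*x^2 - 8*x + 1)*exp(-x)
Second-derivative test at each critical point:
  f''(-0.5811) = 11.3088 > 0 → local minimum
  f''(2.5811) = -0.4787 < 0 → local maximum

Critical points: x = 1 - sqrt(10)/2 ≈ -0.5811 (local minimum); x = 1 + sqrt(10)/2 ≈ 2.5811 (local maximum)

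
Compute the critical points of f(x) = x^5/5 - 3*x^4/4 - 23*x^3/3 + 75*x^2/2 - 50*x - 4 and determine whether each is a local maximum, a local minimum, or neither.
f'(x) = x^4 - 3*x^3 - 23*x^2 + 75*x - 50

Solve f'(x) = 0:
  Factor: x^4 - 3*x^3 - 23*x^2 + 75*x - 50 = (x - 5)*(x - 2)*(x - 1)*(x + 5) = 0.
  ⇒ x = -5, 1, 2, 5

f''(x) = 4*x^3 - 9*x^2 - 46*x + 75
Second-derivative test at each critical point:
  f''(-5) = -420 < 0 → local maximum
  f''(1) = 24 > 0 → local minimum
  f''(2) = -21 < 0 → local maximum
  f''(5) = 120 > 0 → local minimum

Critical points: x = -5 (local maximum); x = 1 (local minimum); x = 2 (local maximum); x = 5 (local minimum)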